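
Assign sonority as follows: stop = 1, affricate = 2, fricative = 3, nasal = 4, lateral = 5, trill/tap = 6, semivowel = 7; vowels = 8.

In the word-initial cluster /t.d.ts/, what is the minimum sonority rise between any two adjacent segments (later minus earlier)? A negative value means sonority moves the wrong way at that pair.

0

/t/ is a stop (sonority 1).
/d/ is a stop (sonority 1).
/ts/ is an affricate (sonority 2).
/t/→/d/: change +0.
/d/→/ts/: change +1.
Minimum = 0.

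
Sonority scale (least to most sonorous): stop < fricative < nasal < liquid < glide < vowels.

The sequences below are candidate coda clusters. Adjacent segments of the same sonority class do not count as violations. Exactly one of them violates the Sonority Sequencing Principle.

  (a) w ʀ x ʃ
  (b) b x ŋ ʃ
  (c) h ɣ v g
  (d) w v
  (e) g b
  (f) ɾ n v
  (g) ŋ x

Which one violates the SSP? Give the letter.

(a) 5-4-2-2 → obeys
(b) 1-2-3-2 → violates
(c) 2-2-2-1 → obeys
(d) 5-2 → obeys
(e) 1-1 → obeys
(f) 4-3-2 → obeys
(g) 3-2 → obeys

b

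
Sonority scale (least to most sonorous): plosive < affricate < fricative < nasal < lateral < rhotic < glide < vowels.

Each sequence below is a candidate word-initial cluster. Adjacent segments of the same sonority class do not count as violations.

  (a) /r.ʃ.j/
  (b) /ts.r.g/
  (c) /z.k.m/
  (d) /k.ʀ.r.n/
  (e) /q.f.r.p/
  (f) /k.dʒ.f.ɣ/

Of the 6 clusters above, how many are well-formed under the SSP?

1

(a) sonority 6-3-7: ill-formed.
(b) sonority 2-6-1: ill-formed.
(c) sonority 3-1-4: ill-formed.
(d) sonority 1-6-6-4: ill-formed.
(e) sonority 1-3-6-1: ill-formed.
(f) sonority 1-2-3-3: well-formed.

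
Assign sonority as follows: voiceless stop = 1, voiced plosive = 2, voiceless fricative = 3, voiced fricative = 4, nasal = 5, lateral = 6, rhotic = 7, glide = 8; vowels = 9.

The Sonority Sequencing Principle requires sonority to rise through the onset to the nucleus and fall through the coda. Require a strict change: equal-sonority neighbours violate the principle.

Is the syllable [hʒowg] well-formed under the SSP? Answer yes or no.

yes

Onset: /h/ is a voiceless fricative (sonority 3), /ʒ/ is a voiced fricative (sonority 4); then the nucleus /o/ (sonority 9).
Onset profile 3-4-9 — rises to the nucleus.
Coda: /w/ is a glide (sonority 8), /g/ is a voiced plosive (sonority 2).
Coda profile 9-8-2 — falls from the nucleus.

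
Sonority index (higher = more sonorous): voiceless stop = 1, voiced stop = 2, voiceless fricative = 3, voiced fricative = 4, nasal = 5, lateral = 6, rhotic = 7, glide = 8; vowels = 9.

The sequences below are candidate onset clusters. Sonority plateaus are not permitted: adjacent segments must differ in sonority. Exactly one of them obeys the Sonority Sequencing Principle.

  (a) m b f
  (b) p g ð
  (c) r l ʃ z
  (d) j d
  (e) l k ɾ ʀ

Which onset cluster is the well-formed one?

(a) m b f: profile 5-2-3 — violates.
(b) p g ð: profile 1-2-4 — obeys.
(c) r l ʃ z: profile 7-6-3-4 — violates.
(d) j d: profile 8-2 — violates.
(e) l k ɾ ʀ: profile 6-1-7-7 — violates.

b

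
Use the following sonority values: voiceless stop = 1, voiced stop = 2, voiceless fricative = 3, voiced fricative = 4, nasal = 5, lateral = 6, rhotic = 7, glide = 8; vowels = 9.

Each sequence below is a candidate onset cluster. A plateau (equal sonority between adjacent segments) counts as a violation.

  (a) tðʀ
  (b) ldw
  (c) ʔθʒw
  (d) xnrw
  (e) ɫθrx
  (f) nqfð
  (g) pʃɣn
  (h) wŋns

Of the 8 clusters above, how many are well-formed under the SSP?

4

(a) sonority 1-4-7: well-formed.
(b) sonority 6-2-8: ill-formed.
(c) sonority 1-3-4-8: well-formed.
(d) sonority 3-5-7-8: well-formed.
(e) sonority 6-3-7-3: ill-formed.
(f) sonority 5-1-3-4: ill-formed.
(g) sonority 1-3-4-5: well-formed.
(h) sonority 8-5-5-3: ill-formed.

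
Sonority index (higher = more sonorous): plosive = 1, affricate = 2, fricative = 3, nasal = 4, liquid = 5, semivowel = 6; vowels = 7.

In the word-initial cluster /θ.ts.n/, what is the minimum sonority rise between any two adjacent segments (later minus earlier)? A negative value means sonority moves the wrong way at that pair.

/θ/ is a fricative (sonority 3).
/ts/ is an affricate (sonority 2).
/n/ is a nasal (sonority 4).
/θ/→/ts/: change -1.
/ts/→/n/: change +2.
Minimum = -1.

-1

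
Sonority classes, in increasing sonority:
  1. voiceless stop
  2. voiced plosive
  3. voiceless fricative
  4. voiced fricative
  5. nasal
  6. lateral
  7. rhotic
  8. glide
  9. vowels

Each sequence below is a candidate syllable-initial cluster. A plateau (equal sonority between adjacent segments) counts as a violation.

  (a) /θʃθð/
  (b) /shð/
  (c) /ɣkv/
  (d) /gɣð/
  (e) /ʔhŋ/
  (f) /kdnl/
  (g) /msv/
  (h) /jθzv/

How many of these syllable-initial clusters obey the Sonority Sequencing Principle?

2

(a) /θʃθð/: profile 3-3-3-4 — violates.
(b) /shð/: profile 3-3-4 — violates.
(c) /ɣkv/: profile 4-1-4 — violates.
(d) /gɣð/: profile 2-4-4 — violates.
(e) /ʔhŋ/: profile 1-3-5 — obeys.
(f) /kdnl/: profile 1-2-5-6 — obeys.
(g) /msv/: profile 5-3-4 — violates.
(h) /jθzv/: profile 8-3-4-4 — violates.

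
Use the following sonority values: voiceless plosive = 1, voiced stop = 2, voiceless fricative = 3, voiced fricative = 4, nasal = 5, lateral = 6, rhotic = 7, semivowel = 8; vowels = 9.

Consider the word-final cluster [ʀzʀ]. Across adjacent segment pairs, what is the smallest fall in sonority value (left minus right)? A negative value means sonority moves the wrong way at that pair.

-3

/ʀ/ is a rhotic (sonority 7).
/z/ is a voiced fricative (sonority 4).
/ʀ/ is a rhotic (sonority 7).
/ʀ/→/z/: change +3.
/z/→/ʀ/: change -3.
Minimum = -3.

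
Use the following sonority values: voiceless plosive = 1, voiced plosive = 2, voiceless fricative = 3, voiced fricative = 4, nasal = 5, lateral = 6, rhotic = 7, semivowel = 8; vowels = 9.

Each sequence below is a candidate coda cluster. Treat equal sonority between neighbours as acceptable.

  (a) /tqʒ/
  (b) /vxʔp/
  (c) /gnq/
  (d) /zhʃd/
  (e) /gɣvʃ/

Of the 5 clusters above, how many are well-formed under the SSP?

(a) 1-1-4 → violates
(b) 4-3-1-1 → obeys
(c) 2-5-1 → violates
(d) 4-3-3-2 → obeys
(e) 2-4-4-3 → violates

2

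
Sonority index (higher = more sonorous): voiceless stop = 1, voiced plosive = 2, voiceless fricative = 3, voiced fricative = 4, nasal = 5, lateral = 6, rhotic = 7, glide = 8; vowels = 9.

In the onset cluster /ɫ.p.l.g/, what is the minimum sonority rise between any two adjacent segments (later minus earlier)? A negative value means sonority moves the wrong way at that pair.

-5

/ɫ/ is a lateral (sonority 6).
/p/ is a voiceless stop (sonority 1).
/l/ is a lateral (sonority 6).
/g/ is a voiced plosive (sonority 2).
/ɫ/→/p/: change -5.
/p/→/l/: change +5.
/l/→/g/: change -4.
Minimum = -5.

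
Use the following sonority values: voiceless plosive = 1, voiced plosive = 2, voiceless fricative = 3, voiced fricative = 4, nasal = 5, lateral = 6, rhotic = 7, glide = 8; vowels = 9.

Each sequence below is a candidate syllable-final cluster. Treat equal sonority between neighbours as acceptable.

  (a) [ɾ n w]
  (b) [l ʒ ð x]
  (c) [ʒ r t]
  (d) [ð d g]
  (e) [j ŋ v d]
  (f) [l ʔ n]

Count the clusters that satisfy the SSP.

3

(a) [ɾ n w]: profile 7-5-8 — violates.
(b) [l ʒ ð x]: profile 6-4-4-3 — obeys.
(c) [ʒ r t]: profile 4-7-1 — violates.
(d) [ð d g]: profile 4-2-2 — obeys.
(e) [j ŋ v d]: profile 8-5-4-2 — obeys.
(f) [l ʔ n]: profile 6-1-5 — violates.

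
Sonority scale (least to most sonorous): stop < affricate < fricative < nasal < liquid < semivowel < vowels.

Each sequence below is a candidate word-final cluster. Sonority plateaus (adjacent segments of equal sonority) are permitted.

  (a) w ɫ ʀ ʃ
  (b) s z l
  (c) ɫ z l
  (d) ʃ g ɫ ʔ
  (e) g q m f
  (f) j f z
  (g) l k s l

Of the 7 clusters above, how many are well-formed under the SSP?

2

(a) w ɫ ʀ ʃ: profile 6-5-5-3 — obeys.
(b) s z l: profile 3-3-5 — violates.
(c) ɫ z l: profile 5-3-5 — violates.
(d) ʃ g ɫ ʔ: profile 3-1-5-1 — violates.
(e) g q m f: profile 1-1-4-3 — violates.
(f) j f z: profile 6-3-3 — obeys.
(g) l k s l: profile 5-1-3-5 — violates.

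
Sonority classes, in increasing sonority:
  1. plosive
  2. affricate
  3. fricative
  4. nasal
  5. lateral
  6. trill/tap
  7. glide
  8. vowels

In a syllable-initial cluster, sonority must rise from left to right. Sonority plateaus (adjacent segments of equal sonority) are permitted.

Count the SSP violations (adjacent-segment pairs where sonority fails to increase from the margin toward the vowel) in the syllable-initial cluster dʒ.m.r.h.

/dʒ/: affricate = 2.
/m/: nasal = 4.
/r/: trill/tap = 6.
/h/: fricative = 3.
/dʒ/→/m/: 2→4 (rises) — ok.
/m/→/r/: 4→6 (rises) — ok.
/r/→/h/: 6→3 (does not rise) — violation.

1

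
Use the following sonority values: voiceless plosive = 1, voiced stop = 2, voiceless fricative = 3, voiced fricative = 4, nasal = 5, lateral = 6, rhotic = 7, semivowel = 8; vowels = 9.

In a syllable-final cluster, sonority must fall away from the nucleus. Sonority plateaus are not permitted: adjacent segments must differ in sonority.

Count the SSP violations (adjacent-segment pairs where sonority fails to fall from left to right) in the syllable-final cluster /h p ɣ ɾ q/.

2

/h/ — voiceless fricative, sonority 3.
/p/ — voiceless plosive, sonority 1.
/ɣ/ — voiced fricative, sonority 4.
/ɾ/ — rhotic, sonority 7.
/q/ — voiceless plosive, sonority 1.
/h/→/p/: 3→1 (falls) — ok.
/p/→/ɣ/: 1→4 (does not fall) — violation.
/ɣ/→/ɾ/: 4→7 (does not fall) — violation.
/ɾ/→/q/: 7→1 (falls) — ok.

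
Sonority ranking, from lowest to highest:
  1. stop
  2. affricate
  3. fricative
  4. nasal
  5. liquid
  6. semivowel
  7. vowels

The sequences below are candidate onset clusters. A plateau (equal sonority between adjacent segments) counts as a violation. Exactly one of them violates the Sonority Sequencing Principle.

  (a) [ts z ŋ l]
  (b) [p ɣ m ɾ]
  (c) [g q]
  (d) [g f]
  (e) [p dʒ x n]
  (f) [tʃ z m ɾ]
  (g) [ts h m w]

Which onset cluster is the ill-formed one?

(a) sonority 2-3-4-5: well-formed.
(b) sonority 1-3-4-5: well-formed.
(c) sonority 1-1: ill-formed.
(d) sonority 1-3: well-formed.
(e) sonority 1-2-3-4: well-formed.
(f) sonority 2-3-4-5: well-formed.
(g) sonority 2-3-4-6: well-formed.

c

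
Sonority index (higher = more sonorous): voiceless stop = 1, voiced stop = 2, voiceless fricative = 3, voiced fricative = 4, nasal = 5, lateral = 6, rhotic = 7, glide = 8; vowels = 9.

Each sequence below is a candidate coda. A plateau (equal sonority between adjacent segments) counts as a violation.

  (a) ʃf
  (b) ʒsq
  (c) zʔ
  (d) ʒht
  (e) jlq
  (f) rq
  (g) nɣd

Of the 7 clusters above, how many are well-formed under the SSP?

6

(a) ʃf: profile 3-3 — violates.
(b) ʒsq: profile 4-3-1 — obeys.
(c) zʔ: profile 4-1 — obeys.
(d) ʒht: profile 4-3-1 — obeys.
(e) jlq: profile 8-6-1 — obeys.
(f) rq: profile 7-1 — obeys.
(g) nɣd: profile 5-4-2 — obeys.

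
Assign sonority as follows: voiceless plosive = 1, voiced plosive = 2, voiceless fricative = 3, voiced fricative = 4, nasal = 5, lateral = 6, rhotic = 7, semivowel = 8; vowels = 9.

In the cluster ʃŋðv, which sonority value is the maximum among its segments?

/ʃ/: voiceless fricative = 3.
/ŋ/: nasal = 5.
/ð/: voiced fricative = 4.
/v/: voiced fricative = 4.
The maximum is 5.

5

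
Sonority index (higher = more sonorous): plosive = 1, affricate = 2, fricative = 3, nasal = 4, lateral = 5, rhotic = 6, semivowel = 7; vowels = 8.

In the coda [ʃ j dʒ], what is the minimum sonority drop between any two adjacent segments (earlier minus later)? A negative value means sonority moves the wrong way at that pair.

/ʃ/: fricative = 3.
/j/: semivowel = 7.
/dʒ/: affricate = 2.
/ʃ/→/j/: change -4.
/j/→/dʒ/: change +5.
Minimum = -4.

-4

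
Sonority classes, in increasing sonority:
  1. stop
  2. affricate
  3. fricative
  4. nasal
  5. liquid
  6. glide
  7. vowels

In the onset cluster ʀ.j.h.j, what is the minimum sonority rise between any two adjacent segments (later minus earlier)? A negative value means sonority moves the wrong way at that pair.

-3

/ʀ/: liquid = 5.
/j/: glide = 6.
/h/: fricative = 3.
/j/: glide = 6.
/ʀ/→/j/: change +1.
/j/→/h/: change -3.
/h/→/j/: change +3.
Minimum = -3.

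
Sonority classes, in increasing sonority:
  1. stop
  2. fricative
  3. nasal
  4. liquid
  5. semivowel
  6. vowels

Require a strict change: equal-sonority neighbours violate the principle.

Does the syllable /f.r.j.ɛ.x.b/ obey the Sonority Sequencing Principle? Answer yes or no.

yes

Onset: /f/ is a fricative (sonority 2), /r/ is a liquid (sonority 4), /j/ is a semivowel (sonority 5); then the nucleus /ɛ/ (sonority 6).
Onset profile 2-4-5-6 — rises to the nucleus.
Coda: /x/ is a fricative (sonority 2), /b/ is a stop (sonority 1).
Coda profile 6-2-1 — falls from the nucleus.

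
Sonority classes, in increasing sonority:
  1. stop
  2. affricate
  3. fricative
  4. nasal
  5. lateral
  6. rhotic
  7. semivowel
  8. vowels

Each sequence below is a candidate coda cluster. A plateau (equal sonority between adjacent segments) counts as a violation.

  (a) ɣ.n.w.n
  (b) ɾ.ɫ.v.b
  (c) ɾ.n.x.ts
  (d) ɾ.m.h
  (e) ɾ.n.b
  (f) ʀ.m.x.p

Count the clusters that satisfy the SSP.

(a) sonority 3-4-7-4: ill-formed.
(b) sonority 6-5-3-1: well-formed.
(c) sonority 6-4-3-2: well-formed.
(d) sonority 6-4-3: well-formed.
(e) sonority 6-4-1: well-formed.
(f) sonority 6-4-3-1: well-formed.

5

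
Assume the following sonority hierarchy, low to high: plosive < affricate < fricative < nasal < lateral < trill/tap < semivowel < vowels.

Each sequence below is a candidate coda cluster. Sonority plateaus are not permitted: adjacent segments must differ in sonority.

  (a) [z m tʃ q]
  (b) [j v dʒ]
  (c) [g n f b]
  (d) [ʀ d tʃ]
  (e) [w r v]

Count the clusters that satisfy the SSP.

(a) sonority 3-4-2-1: ill-formed.
(b) sonority 7-3-2: well-formed.
(c) sonority 1-4-3-1: ill-formed.
(d) sonority 6-1-2: ill-formed.
(e) sonority 7-6-3: well-formed.

2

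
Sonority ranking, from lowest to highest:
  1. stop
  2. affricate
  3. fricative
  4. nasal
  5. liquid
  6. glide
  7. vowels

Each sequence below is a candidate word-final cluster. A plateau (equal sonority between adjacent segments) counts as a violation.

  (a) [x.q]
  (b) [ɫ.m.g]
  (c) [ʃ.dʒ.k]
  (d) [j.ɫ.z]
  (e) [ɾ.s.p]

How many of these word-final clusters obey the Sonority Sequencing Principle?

5

(a) sonority 3-1: well-formed.
(b) sonority 5-4-1: well-formed.
(c) sonority 3-2-1: well-formed.
(d) sonority 6-5-3: well-formed.
(e) sonority 5-3-1: well-formed.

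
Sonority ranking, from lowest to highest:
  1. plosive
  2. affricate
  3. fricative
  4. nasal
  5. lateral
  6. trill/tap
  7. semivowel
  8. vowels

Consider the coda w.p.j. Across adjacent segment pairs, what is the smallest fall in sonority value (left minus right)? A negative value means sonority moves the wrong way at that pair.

/w/: semivowel = 7.
/p/: plosive = 1.
/j/: semivowel = 7.
/w/→/p/: change +6.
/p/→/j/: change -6.
Minimum = -6.

-6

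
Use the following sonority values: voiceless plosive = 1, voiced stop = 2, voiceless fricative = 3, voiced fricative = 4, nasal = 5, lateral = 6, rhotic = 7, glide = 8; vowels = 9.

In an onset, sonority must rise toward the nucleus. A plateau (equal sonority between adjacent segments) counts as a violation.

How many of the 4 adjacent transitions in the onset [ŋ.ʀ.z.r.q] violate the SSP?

2

/ŋ/ is a nasal (sonority 5).
/ʀ/ is a rhotic (sonority 7).
/z/ is a voiced fricative (sonority 4).
/r/ is a rhotic (sonority 7).
/q/ is a voiceless plosive (sonority 1).
/ŋ/→/ʀ/: 5→7 (rises) — ok.
/ʀ/→/z/: 7→4 (does not rise) — violation.
/z/→/r/: 4→7 (rises) — ok.
/r/→/q/: 7→1 (does not rise) — violation.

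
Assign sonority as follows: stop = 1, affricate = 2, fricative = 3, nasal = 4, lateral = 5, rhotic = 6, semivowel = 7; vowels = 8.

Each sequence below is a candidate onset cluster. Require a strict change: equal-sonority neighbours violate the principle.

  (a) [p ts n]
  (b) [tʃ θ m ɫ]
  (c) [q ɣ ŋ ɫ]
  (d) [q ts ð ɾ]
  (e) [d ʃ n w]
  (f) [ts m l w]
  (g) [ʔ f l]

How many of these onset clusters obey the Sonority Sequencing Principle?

7

(a) 1-2-4 → obeys
(b) 2-3-4-5 → obeys
(c) 1-3-4-5 → obeys
(d) 1-2-3-6 → obeys
(e) 1-3-4-7 → obeys
(f) 2-4-5-7 → obeys
(g) 1-3-5 → obeys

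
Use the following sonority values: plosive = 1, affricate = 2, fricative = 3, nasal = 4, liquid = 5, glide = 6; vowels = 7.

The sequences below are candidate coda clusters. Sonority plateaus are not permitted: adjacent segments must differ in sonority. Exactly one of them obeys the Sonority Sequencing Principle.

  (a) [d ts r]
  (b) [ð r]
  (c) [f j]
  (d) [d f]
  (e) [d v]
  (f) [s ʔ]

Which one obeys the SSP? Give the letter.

(a) 1-2-5 → violates
(b) 3-5 → violates
(c) 3-6 → violates
(d) 1-3 → violates
(e) 1-3 → violates
(f) 3-1 → obeys

f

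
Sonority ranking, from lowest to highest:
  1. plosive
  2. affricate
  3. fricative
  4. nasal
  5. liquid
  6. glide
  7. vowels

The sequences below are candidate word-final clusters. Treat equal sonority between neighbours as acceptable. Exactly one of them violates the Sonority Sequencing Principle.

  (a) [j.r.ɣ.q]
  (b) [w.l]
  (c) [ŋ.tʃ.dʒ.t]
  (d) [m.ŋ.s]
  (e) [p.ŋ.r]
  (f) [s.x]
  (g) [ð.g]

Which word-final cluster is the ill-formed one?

e

(a) sonority 6-5-3-1: well-formed.
(b) sonority 6-5: well-formed.
(c) sonority 4-2-2-1: well-formed.
(d) sonority 4-4-3: well-formed.
(e) sonority 1-4-5: ill-formed.
(f) sonority 3-3: well-formed.
(g) sonority 3-1: well-formed.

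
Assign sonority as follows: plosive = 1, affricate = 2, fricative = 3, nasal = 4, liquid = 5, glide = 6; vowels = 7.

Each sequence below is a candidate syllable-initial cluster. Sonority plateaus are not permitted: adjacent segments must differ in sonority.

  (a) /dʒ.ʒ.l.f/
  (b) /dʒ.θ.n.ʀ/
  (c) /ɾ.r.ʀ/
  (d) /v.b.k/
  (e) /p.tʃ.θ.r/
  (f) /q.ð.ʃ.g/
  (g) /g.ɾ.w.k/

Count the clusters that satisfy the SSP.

2

(a) 2-3-5-3 → violates
(b) 2-3-4-5 → obeys
(c) 5-5-5 → violates
(d) 3-1-1 → violates
(e) 1-2-3-5 → obeys
(f) 1-3-3-1 → violates
(g) 1-5-6-1 → violates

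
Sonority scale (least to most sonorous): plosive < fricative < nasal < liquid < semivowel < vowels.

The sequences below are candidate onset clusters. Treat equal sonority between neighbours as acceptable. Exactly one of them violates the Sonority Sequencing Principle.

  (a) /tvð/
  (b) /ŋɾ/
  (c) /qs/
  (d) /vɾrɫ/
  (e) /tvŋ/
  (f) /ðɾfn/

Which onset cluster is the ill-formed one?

f

(a) 1-2-2 → obeys
(b) 3-4 → obeys
(c) 1-2 → obeys
(d) 2-4-4-4 → obeys
(e) 1-2-3 → obeys
(f) 2-4-2-3 → violates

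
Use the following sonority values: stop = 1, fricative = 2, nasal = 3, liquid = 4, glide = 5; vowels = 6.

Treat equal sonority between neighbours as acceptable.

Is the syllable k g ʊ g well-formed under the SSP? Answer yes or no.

yes

Onset: /k/ is a stop (sonority 1), /g/ is a stop (sonority 1); then the nucleus /ʊ/ (sonority 6).
Onset profile 1-1-6 — rises to the nucleus.
Coda: /g/ is a stop (sonority 1).
Coda profile 6-1 — falls from the nucleus.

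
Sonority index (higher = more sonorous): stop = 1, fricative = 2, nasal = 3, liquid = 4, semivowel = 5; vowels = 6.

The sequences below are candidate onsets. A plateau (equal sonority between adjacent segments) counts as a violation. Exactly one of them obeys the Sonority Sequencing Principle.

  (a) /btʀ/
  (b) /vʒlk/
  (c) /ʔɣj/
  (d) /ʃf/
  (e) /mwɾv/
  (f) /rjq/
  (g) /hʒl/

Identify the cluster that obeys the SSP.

(a) /btʀ/: profile 1-1-4 — violates.
(b) /vʒlk/: profile 2-2-4-1 — violates.
(c) /ʔɣj/: profile 1-2-5 — obeys.
(d) /ʃf/: profile 2-2 — violates.
(e) /mwɾv/: profile 3-5-4-2 — violates.
(f) /rjq/: profile 4-5-1 — violates.
(g) /hʒl/: profile 2-2-4 — violates.

c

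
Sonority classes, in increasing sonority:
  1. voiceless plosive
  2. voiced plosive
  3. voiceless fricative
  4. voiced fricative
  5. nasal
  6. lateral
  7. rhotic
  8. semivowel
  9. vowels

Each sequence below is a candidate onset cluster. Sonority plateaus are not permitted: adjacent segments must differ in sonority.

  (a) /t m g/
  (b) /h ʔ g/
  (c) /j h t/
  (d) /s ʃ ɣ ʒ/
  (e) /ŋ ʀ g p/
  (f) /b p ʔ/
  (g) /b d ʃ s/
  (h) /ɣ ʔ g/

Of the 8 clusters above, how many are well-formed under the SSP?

(a) /t m g/: profile 1-5-2 — violates.
(b) /h ʔ g/: profile 3-1-2 — violates.
(c) /j h t/: profile 8-3-1 — violates.
(d) /s ʃ ɣ ʒ/: profile 3-3-4-4 — violates.
(e) /ŋ ʀ g p/: profile 5-7-2-1 — violates.
(f) /b p ʔ/: profile 2-1-1 — violates.
(g) /b d ʃ s/: profile 2-2-3-3 — violates.
(h) /ɣ ʔ g/: profile 4-1-2 — violates.

0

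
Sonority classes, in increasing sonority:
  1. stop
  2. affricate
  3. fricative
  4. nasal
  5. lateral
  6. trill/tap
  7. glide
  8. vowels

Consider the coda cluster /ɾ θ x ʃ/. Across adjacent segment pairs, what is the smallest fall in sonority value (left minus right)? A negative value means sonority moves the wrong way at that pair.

/ɾ/: trill/tap = 6.
/θ/: fricative = 3.
/x/: fricative = 3.
/ʃ/: fricative = 3.
/ɾ/→/θ/: change +3.
/θ/→/x/: change +0.
/x/→/ʃ/: change +0.
Minimum = 0.

0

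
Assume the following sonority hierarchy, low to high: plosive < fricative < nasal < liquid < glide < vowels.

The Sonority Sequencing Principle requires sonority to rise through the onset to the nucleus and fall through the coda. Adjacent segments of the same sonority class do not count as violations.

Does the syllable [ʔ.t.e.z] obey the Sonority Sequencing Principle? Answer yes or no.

Onset: /ʔ/ is a plosive (sonority 1), /t/ is a plosive (sonority 1); then the nucleus /e/ (sonority 6).
Onset profile 1-1-6 — rises to the nucleus.
Coda: /z/ is a fricative (sonority 2).
Coda profile 6-2 — falls from the nucleus.

yes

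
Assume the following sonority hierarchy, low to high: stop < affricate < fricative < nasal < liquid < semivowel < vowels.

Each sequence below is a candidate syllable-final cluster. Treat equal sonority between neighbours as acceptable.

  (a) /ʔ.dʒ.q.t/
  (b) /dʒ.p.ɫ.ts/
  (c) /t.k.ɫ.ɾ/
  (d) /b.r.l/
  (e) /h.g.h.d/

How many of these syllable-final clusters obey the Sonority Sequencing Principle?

0

(a) 1-2-1-1 → violates
(b) 2-1-5-2 → violates
(c) 1-1-5-5 → violates
(d) 1-5-5 → violates
(e) 3-1-3-1 → violates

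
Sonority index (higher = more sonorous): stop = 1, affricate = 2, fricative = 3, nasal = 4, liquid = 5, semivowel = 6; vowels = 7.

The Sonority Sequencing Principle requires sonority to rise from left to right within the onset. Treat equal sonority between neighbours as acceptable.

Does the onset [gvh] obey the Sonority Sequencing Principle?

/g/: stop = 1.
/v/: fricative = 3.
/h/: fricative = 3.
The profile 1-3-3 is non-decreasing (plateaus allowed), so the onset satisfies the SSP.

yes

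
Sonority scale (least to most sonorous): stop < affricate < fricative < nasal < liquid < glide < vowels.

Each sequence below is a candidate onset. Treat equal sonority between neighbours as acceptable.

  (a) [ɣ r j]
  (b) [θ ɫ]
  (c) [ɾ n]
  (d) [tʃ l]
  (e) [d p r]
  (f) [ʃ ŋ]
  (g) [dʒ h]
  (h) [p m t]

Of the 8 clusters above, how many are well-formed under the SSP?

(a) [ɣ r j]: profile 3-5-6 — obeys.
(b) [θ ɫ]: profile 3-5 — obeys.
(c) [ɾ n]: profile 5-4 — violates.
(d) [tʃ l]: profile 2-5 — obeys.
(e) [d p r]: profile 1-1-5 — obeys.
(f) [ʃ ŋ]: profile 3-4 — obeys.
(g) [dʒ h]: profile 2-3 — obeys.
(h) [p m t]: profile 1-4-1 — violates.

6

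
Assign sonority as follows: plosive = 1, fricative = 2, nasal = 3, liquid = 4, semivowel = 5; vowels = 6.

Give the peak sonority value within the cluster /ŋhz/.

/ŋ/ — nasal, sonority 3.
/h/ — fricative, sonority 2.
/z/ — fricative, sonority 2.
The maximum is 3.

3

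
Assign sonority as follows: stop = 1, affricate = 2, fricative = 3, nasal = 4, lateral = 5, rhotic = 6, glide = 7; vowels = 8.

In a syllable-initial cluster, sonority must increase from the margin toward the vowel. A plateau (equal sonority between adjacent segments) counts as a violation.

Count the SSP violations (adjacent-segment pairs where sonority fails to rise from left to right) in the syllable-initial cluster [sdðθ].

2

/s/ — fricative, sonority 3.
/d/ — stop, sonority 1.
/ð/ — fricative, sonority 3.
/θ/ — fricative, sonority 3.
/s/→/d/: 3→1 (does not rise) — violation.
/d/→/ð/: 1→3 (rises) — ok.
/ð/→/θ/: 3→3 (plateau) — violation.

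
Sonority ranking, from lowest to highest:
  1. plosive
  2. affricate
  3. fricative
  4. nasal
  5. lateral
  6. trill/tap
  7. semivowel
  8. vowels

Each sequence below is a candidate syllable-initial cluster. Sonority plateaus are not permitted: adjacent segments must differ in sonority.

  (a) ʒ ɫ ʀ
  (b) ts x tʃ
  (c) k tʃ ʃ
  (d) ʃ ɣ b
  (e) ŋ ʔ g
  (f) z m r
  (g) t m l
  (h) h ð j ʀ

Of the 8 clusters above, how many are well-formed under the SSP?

(a) 3-5-6 → obeys
(b) 2-3-2 → violates
(c) 1-2-3 → obeys
(d) 3-3-1 → violates
(e) 4-1-1 → violates
(f) 3-4-6 → obeys
(g) 1-4-5 → obeys
(h) 3-3-7-6 → violates

4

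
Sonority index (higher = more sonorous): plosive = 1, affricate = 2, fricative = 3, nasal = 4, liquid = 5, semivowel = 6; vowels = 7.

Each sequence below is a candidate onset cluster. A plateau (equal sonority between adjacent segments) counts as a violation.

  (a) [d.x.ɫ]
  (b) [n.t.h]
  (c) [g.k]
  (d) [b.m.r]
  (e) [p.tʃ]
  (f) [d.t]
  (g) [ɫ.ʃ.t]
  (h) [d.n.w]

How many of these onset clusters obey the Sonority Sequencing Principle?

4

(a) 1-3-5 → obeys
(b) 4-1-3 → violates
(c) 1-1 → violates
(d) 1-4-5 → obeys
(e) 1-2 → obeys
(f) 1-1 → violates
(g) 5-3-1 → violates
(h) 1-4-6 → obeys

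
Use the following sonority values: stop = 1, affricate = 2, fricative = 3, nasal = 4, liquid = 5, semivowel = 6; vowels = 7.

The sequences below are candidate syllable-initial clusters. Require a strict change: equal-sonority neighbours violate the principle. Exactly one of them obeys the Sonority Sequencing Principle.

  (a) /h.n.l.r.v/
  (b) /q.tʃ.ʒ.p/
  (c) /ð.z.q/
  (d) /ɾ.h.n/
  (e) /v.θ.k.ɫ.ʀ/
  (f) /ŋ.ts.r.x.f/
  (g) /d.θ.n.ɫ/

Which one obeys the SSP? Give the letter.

(a) sonority 3-4-5-5-3: ill-formed.
(b) sonority 1-2-3-1: ill-formed.
(c) sonority 3-3-1: ill-formed.
(d) sonority 5-3-4: ill-formed.
(e) sonority 3-3-1-5-5: ill-formed.
(f) sonority 4-2-5-3-3: ill-formed.
(g) sonority 1-3-4-5: well-formed.

g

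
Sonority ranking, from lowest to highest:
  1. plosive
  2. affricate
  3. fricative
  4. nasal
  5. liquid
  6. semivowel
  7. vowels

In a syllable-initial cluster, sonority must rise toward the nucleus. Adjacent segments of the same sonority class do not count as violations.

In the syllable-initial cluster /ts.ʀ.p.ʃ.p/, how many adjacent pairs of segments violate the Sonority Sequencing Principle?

2

/ts/ — affricate, sonority 2.
/ʀ/ — liquid, sonority 5.
/p/ — plosive, sonority 1.
/ʃ/ — fricative, sonority 3.
/p/ — plosive, sonority 1.
/ts/→/ʀ/: 2→5 (rises) — ok.
/ʀ/→/p/: 5→1 (does not rise) — violation.
/p/→/ʃ/: 1→3 (rises) — ok.
/ʃ/→/p/: 3→1 (does not rise) — violation.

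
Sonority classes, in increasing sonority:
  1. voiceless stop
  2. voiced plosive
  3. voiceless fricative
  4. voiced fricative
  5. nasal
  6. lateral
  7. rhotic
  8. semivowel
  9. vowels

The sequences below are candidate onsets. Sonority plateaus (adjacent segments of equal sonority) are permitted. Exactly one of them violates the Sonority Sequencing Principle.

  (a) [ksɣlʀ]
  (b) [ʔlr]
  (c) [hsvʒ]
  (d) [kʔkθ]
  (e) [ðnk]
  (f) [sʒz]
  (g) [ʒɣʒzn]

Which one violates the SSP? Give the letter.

e

(a) 1-3-4-6-7 → obeys
(b) 1-6-7 → obeys
(c) 3-3-4-4 → obeys
(d) 1-1-1-3 → obeys
(e) 4-5-1 → violates
(f) 3-4-4 → obeys
(g) 4-4-4-4-5 → obeys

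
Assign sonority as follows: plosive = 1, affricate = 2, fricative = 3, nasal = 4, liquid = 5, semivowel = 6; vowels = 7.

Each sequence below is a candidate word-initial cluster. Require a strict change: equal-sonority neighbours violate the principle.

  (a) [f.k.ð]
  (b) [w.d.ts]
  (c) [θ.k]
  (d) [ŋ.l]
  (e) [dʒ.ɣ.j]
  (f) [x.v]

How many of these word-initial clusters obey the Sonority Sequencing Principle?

(a) 3-1-3 → violates
(b) 6-1-2 → violates
(c) 3-1 → violates
(d) 4-5 → obeys
(e) 2-3-6 → obeys
(f) 3-3 → violates

2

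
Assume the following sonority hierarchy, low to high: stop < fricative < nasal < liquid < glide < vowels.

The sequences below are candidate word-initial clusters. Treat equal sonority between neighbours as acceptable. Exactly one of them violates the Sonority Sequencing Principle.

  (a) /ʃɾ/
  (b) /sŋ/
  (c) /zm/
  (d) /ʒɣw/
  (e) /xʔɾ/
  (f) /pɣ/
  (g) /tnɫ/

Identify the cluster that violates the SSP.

e

(a) sonority 2-4: well-formed.
(b) sonority 2-3: well-formed.
(c) sonority 2-3: well-formed.
(d) sonority 2-2-5: well-formed.
(e) sonority 2-1-4: ill-formed.
(f) sonority 1-2: well-formed.
(g) sonority 1-3-4: well-formed.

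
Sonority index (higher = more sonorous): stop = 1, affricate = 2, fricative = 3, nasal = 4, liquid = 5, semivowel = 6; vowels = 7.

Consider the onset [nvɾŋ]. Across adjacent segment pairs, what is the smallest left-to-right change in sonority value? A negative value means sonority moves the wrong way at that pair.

-1

/n/ is a nasal (sonority 4).
/v/ is a fricative (sonority 3).
/ɾ/ is a liquid (sonority 5).
/ŋ/ is a nasal (sonority 4).
/n/→/v/: change -1.
/v/→/ɾ/: change +2.
/ɾ/→/ŋ/: change -1.
Minimum = -1.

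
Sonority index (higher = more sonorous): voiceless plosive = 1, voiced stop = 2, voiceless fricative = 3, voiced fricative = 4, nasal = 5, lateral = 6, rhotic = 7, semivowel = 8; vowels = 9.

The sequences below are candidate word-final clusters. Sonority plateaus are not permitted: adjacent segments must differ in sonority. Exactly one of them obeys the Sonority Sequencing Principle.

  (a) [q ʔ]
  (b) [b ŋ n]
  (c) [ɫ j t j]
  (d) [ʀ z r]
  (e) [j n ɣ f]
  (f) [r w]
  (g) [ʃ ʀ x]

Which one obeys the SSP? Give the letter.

e

(a) sonority 1-1: ill-formed.
(b) sonority 2-5-5: ill-formed.
(c) sonority 6-8-1-8: ill-formed.
(d) sonority 7-4-7: ill-formed.
(e) sonority 8-5-4-3: well-formed.
(f) sonority 7-8: ill-formed.
(g) sonority 3-7-3: ill-formed.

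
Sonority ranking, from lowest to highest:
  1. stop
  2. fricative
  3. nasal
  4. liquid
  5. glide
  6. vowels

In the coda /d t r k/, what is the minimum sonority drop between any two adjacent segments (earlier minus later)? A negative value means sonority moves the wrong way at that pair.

/d/: stop = 1.
/t/: stop = 1.
/r/: liquid = 4.
/k/: stop = 1.
/d/→/t/: change +0.
/t/→/r/: change -3.
/r/→/k/: change +3.
Minimum = -3.

-3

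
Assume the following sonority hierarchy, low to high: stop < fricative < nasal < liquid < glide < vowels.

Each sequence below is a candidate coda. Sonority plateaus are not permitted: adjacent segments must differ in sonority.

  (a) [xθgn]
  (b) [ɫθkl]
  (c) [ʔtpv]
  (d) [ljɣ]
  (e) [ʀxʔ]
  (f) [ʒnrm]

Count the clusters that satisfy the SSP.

(a) sonority 2-2-1-3: ill-formed.
(b) sonority 4-2-1-4: ill-formed.
(c) sonority 1-1-1-2: ill-formed.
(d) sonority 4-5-2: ill-formed.
(e) sonority 4-2-1: well-formed.
(f) sonority 2-3-4-3: ill-formed.

1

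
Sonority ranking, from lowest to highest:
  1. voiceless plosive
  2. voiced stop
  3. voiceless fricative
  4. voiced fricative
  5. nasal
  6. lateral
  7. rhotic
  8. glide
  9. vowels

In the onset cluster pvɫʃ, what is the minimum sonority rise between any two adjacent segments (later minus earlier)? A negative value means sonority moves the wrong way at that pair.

/p/ — voiceless plosive, sonority 1.
/v/ — voiced fricative, sonority 4.
/ɫ/ — lateral, sonority 6.
/ʃ/ — voiceless fricative, sonority 3.
/p/→/v/: change +3.
/v/→/ɫ/: change +2.
/ɫ/→/ʃ/: change -3.
Minimum = -3.

-3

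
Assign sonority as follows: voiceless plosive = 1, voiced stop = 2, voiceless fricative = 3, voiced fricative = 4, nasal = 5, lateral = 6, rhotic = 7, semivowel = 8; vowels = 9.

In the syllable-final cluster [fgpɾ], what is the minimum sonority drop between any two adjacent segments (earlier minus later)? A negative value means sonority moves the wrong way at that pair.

/f/ — voiceless fricative, sonority 3.
/g/ — voiced stop, sonority 2.
/p/ — voiceless plosive, sonority 1.
/ɾ/ — rhotic, sonority 7.
/f/→/g/: change +1.
/g/→/p/: change +1.
/p/→/ɾ/: change -6.
Minimum = -6.

-6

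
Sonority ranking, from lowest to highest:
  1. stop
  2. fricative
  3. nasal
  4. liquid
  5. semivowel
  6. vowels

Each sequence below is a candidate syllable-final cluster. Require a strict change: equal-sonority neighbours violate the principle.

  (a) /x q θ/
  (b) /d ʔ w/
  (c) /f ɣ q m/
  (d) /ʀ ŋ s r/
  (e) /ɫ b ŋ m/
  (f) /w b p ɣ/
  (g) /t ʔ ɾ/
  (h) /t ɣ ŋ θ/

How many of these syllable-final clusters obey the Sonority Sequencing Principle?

0

(a) /x q θ/: profile 2-1-2 — violates.
(b) /d ʔ w/: profile 1-1-5 — violates.
(c) /f ɣ q m/: profile 2-2-1-3 — violates.
(d) /ʀ ŋ s r/: profile 4-3-2-4 — violates.
(e) /ɫ b ŋ m/: profile 4-1-3-3 — violates.
(f) /w b p ɣ/: profile 5-1-1-2 — violates.
(g) /t ʔ ɾ/: profile 1-1-4 — violates.
(h) /t ɣ ŋ θ/: profile 1-2-3-2 — violates.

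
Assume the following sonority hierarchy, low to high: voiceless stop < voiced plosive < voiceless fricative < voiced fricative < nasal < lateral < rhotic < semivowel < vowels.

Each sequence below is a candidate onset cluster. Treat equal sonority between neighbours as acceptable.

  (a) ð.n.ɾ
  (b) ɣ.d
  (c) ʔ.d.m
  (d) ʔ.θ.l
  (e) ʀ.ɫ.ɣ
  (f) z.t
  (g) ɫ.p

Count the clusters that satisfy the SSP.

(a) sonority 4-5-7: well-formed.
(b) sonority 4-2: ill-formed.
(c) sonority 1-2-5: well-formed.
(d) sonority 1-3-6: well-formed.
(e) sonority 7-6-4: ill-formed.
(f) sonority 4-1: ill-formed.
(g) sonority 6-1: ill-formed.

3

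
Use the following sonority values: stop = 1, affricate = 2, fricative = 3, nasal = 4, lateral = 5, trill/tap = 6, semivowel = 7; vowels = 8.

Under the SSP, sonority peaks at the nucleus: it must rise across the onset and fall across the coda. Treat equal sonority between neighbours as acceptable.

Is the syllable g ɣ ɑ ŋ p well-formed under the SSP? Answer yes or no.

yes

Onset: /g/ is a stop (sonority 1), /ɣ/ is a fricative (sonority 3); then the nucleus /ɑ/ (sonority 8).
Onset profile 1-3-8 — rises to the nucleus.
Coda: /ŋ/ is a nasal (sonority 4), /p/ is a stop (sonority 1).
Coda profile 8-4-1 — falls from the nucleus.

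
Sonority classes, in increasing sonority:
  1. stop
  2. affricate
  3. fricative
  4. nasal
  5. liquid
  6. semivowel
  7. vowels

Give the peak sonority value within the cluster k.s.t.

/k/: stop = 1.
/s/: fricative = 3.
/t/: stop = 1.
The maximum is 3.

3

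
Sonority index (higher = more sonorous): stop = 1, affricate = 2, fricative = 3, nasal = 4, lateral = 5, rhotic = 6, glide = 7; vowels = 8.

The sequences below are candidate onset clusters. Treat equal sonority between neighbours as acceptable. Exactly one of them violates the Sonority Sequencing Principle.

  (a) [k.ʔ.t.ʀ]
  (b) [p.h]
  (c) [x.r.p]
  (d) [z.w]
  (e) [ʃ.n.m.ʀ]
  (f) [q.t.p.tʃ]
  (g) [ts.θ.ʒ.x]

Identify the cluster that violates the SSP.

c

(a) 1-1-1-6 → obeys
(b) 1-3 → obeys
(c) 3-6-1 → violates
(d) 3-7 → obeys
(e) 3-4-4-6 → obeys
(f) 1-1-1-2 → obeys
(g) 2-3-3-3 → obeys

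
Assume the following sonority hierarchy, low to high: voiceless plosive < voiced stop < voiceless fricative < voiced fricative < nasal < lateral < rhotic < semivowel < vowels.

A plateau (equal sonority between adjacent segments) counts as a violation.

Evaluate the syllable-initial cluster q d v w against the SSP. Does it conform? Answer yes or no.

/q/: voiceless plosive = 1.
/d/: voiced stop = 2.
/v/: voiced fricative = 4.
/w/: semivowel = 8.
The profile 1-2-4-8 strictly rises, so the syllable-initial cluster satisfies the SSP.

yes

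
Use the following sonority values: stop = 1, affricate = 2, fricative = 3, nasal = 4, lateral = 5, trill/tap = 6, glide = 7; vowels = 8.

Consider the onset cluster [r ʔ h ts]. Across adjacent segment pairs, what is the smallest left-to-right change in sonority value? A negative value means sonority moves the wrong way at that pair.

-5

/r/ is a trill/tap (sonority 6).
/ʔ/ is a stop (sonority 1).
/h/ is a fricative (sonority 3).
/ts/ is an affricate (sonority 2).
/r/→/ʔ/: change -5.
/ʔ/→/h/: change +2.
/h/→/ts/: change -1.
Minimum = -5.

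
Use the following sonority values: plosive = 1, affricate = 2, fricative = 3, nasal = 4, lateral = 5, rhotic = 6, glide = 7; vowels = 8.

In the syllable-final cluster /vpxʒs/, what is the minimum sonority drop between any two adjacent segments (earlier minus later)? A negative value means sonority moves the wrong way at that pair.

/v/ — fricative, sonority 3.
/p/ — plosive, sonority 1.
/x/ — fricative, sonority 3.
/ʒ/ — fricative, sonority 3.
/s/ — fricative, sonority 3.
/v/→/p/: change +2.
/p/→/x/: change -2.
/x/→/ʒ/: change +0.
/ʒ/→/s/: change +0.
Minimum = -2.

-2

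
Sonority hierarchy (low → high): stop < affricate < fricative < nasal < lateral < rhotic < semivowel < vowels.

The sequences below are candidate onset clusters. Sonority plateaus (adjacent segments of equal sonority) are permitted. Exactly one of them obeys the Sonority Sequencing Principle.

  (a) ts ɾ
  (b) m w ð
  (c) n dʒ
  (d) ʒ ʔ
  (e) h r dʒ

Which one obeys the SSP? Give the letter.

a

(a) sonority 2-6: well-formed.
(b) sonority 4-7-3: ill-formed.
(c) sonority 4-2: ill-formed.
(d) sonority 3-1: ill-formed.
(e) sonority 3-6-2: ill-formed.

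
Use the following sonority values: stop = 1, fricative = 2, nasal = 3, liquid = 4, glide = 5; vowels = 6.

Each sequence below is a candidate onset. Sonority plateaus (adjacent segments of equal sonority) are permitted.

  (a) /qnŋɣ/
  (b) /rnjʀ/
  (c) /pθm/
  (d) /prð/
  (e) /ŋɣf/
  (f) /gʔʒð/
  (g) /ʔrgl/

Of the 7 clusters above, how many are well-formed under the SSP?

(a) 1-3-3-2 → violates
(b) 4-3-5-4 → violates
(c) 1-2-3 → obeys
(d) 1-4-2 → violates
(e) 3-2-2 → violates
(f) 1-1-2-2 → obeys
(g) 1-4-1-4 → violates

2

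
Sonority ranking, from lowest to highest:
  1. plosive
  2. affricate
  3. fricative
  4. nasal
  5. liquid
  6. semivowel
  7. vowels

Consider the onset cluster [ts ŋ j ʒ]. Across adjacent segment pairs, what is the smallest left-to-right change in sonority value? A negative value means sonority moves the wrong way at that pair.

-3

/ts/ — affricate, sonority 2.
/ŋ/ — nasal, sonority 4.
/j/ — semivowel, sonority 6.
/ʒ/ — fricative, sonority 3.
/ts/→/ŋ/: change +2.
/ŋ/→/j/: change +2.
/j/→/ʒ/: change -3.
Minimum = -3.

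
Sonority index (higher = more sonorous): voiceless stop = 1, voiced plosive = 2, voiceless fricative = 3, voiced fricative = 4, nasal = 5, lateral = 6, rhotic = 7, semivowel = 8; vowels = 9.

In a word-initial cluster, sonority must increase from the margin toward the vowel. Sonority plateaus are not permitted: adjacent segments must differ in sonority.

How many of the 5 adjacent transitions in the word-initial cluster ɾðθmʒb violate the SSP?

4

/ɾ/ is a rhotic (sonority 7).
/ð/ is a voiced fricative (sonority 4).
/θ/ is a voiceless fricative (sonority 3).
/m/ is a nasal (sonority 5).
/ʒ/ is a voiced fricative (sonority 4).
/b/ is a voiced plosive (sonority 2).
/ɾ/→/ð/: 7→4 (does not rise) — violation.
/ð/→/θ/: 4→3 (does not rise) — violation.
/θ/→/m/: 3→5 (rises) — ok.
/m/→/ʒ/: 5→4 (does not rise) — violation.
/ʒ/→/b/: 4→2 (does not rise) — violation.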